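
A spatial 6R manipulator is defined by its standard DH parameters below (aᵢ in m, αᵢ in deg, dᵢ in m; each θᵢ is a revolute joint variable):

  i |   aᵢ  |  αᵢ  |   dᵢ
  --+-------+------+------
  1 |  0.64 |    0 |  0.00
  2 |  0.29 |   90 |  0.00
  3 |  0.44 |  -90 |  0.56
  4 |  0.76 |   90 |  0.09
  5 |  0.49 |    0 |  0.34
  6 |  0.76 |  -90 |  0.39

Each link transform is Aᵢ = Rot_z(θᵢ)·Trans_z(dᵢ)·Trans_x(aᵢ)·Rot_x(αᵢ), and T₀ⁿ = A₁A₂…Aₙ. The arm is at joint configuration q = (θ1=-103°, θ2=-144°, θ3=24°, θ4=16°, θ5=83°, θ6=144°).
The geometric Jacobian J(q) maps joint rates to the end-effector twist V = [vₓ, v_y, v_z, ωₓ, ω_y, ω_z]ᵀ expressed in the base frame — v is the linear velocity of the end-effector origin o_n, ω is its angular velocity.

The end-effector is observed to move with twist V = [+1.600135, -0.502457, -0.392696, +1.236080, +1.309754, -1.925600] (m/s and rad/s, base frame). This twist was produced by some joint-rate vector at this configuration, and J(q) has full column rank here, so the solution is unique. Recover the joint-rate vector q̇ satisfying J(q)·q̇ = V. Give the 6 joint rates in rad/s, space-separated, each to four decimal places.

o_n = [0.4986, 0.8790, 0.3974]
J₁: ẑ×o_n = [-0.8790, 0.4986, 0.0000], ω = ẑ
J2: z=[0.0000, 0.0000, 1.0000] o=[-0.1440, -0.6236, 0.0000] → [-1.5026, 0.6426, 0.0000, 0.0000, 0.0000, 1.0000]
J3: z=[0.9205, 0.3907, 0.0000] o=[-0.2573, -0.3567, 0.0000] → [0.1553, -0.3658, 0.8421, 0.9205, 0.3907, 0.0000]
J4: z=[0.1589, -0.3744, 0.9135] o=[0.1011, 0.2322, 0.1790] → [-0.6727, 0.3284, 0.2516, 0.1589, -0.3744, 0.9135]
J5: z=[0.7865, 0.6074, 0.1121] o=[-0.3382, 0.7310, 0.5583] → [-0.1144, 0.2204, -0.3918, 0.7865, 0.6074, 0.1121]
J6: z=[0.7865, 0.6074, 0.1121] o=[-0.0291, 0.7972, 1.0641] → [-0.4141, 0.5835, -0.2562, 0.7865, 0.6074, 0.1121]
q̇ = J⁺·V = [-0.8590, -0.3780, 0.3240, -0.9230, 0.5900, 0.7890]

-0.8590 -0.3780 0.3240 -0.9230 0.5900 0.7890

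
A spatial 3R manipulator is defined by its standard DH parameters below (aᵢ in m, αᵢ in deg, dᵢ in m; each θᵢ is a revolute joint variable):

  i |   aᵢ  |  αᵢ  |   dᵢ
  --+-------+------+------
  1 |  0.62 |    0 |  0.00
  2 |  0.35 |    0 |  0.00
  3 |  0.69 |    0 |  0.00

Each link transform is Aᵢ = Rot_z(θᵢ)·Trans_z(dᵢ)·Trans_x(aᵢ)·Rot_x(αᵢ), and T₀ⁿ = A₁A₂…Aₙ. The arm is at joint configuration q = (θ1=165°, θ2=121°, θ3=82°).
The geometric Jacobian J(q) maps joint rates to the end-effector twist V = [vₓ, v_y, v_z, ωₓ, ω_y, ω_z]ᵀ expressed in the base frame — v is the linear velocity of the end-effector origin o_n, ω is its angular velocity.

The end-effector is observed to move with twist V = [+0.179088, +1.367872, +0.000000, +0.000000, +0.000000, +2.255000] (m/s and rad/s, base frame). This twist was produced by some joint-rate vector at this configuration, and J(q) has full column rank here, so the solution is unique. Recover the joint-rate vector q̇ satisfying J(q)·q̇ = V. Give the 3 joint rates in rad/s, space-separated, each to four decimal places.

0.5180 0.9050 0.8320

o_n = [0.1809, -0.0799, 0.0000]
J₁: ẑ×o_n = [0.0799, 0.1809, -0.0000], ω = ẑ
J2: z=[0.0000, 0.0000, 1.0000] o=[-0.5989, 0.1605, 0.0000] → [0.2404, 0.7798, -0.0000, 0.0000, 0.0000, 1.0000]
J3: z=[0.0000, 0.0000, 1.0000] o=[-0.5024, -0.1760, 0.0000] → [-0.0960, 0.6833, 0.0000, 0.0000, 0.0000, 1.0000]
q̇ = J⁺·V = [0.5180, 0.9050, 0.8320]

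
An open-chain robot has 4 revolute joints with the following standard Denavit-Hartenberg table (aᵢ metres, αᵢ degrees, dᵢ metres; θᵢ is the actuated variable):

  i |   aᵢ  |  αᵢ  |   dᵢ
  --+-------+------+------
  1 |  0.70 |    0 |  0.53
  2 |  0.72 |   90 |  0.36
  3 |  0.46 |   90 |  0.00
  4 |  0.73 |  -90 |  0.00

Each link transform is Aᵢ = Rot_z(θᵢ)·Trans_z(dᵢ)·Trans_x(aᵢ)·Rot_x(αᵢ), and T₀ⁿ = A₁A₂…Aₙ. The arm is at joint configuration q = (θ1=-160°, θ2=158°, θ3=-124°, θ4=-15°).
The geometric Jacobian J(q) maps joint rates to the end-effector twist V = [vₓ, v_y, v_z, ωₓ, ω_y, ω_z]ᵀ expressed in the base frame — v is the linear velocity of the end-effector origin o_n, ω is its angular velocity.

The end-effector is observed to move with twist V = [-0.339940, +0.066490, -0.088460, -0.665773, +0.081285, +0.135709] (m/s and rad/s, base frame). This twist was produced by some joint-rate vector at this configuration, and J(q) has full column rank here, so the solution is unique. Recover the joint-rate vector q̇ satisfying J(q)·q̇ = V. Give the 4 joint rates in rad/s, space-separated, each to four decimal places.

o_n = [-0.5828, -0.0530, -0.0759]
J₁: ẑ×o_n = [0.0530, -0.5828, 0.0000], ω = ẑ
J2: z=[0.0000, 0.0000, 1.0000] o=[-0.6578, -0.2394, 0.5300] → [-0.1864, 0.0750, 0.0000, 0.0000, 0.0000, 1.0000]
J3: z=[-0.0349, -0.9994, 0.0000] o=[0.0618, -0.2645, 0.8900] → [0.9653, -0.0337, -0.6515, -0.0349, -0.9994, 0.0000]
J4: z=[-0.8285, 0.0289, 0.5592] o=[-0.1953, -0.2556, 0.5086] → [-0.1302, -0.7010, -0.1566, -0.8285, 0.0289, 0.5592]
q̇ = J⁺·V = [-0.9930, 0.6780, -0.0580, 0.8060]

-0.9930 0.6780 -0.0580 0.8060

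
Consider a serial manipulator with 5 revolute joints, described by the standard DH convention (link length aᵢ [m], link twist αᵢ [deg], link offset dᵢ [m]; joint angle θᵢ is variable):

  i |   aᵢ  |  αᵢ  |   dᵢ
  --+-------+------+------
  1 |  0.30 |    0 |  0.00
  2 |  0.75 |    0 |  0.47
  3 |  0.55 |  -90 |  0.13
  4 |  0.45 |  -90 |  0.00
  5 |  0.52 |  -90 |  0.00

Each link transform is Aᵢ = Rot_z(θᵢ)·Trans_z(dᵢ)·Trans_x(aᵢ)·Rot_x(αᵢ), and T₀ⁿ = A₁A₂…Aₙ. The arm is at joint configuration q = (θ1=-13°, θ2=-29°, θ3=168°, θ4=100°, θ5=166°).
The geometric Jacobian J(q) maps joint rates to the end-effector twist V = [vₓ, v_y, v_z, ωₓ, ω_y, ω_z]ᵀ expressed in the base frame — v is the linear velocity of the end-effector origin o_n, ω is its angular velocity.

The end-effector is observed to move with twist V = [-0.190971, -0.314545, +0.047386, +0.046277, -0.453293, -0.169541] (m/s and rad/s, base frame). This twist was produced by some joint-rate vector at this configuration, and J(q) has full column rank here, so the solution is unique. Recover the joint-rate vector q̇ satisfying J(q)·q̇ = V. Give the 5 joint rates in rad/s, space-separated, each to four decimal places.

-0.5080 0.2950 -0.0260 0.2290 0.4000

o_n = [0.6226, -0.0428, 0.6537]
J₁: ẑ×o_n = [0.0428, 0.6226, -0.0000], ω = ẑ
J2: z=[0.0000, 0.0000, 1.0000] o=[0.2923, -0.0675, 0.0000] → [-0.0247, 0.3303, 0.0000, 0.0000, 0.0000, 1.0000]
J3: z=[0.0000, 0.0000, 1.0000] o=[0.8497, -0.5693, 0.4700] → [-0.5266, -0.2271, 0.0000, 0.0000, 0.0000, 1.0000]
J4: z=[-0.8090, -0.5878, 0.0000] o=[0.5264, -0.1244, 0.6000] → [-0.0316, 0.0435, -0.0095, -0.8090, -0.5878, 0.0000]
J5: z=[0.5789, -0.7967, 0.1736] o=[0.5723, -0.1876, 0.1568] → [-0.4210, -0.2789, 0.1239, 0.5789, -0.7967, 0.1736]
q̇ = J⁺·V = [-0.5080, 0.2950, -0.0260, 0.2290, 0.4000]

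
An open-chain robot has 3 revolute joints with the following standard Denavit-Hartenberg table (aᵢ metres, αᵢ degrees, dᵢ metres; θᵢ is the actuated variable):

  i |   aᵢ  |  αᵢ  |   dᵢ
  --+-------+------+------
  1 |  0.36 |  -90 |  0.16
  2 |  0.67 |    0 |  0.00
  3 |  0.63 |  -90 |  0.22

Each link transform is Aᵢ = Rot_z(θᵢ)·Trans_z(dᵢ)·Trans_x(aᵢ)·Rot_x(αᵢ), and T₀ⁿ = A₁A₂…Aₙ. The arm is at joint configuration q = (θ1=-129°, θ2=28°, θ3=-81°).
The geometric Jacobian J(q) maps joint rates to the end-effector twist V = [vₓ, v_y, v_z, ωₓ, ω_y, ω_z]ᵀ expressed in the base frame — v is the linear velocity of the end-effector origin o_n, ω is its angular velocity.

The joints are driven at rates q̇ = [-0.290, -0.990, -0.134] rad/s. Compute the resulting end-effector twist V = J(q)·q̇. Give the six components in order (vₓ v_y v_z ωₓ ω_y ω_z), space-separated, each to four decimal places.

o_n = [-0.6665, -1.1726, 0.3486]
J₁: ẑ×o_n = [1.1726, -0.6665, 0.0000], ω = ẑ
J2: z=[0.7771, -0.6293, 0.0000] o=[-0.2266, -0.2798, 0.1600] → [-0.1187, -0.1466, -0.9707, 0.7771, -0.6293, 0.0000]
J3: z=[0.7771, -0.6293, 0.0000] o=[-0.5988, -0.7395, -0.1545] → [-0.3166, -0.3910, -0.3791, 0.7771, -0.6293, 0.0000]
V = J·q̇ = [-0.1801, 0.3908, 1.0118, -0.8735, 0.7074, -0.2900]

-0.1801 0.3908 1.0118 -0.8735 0.7074 -0.2900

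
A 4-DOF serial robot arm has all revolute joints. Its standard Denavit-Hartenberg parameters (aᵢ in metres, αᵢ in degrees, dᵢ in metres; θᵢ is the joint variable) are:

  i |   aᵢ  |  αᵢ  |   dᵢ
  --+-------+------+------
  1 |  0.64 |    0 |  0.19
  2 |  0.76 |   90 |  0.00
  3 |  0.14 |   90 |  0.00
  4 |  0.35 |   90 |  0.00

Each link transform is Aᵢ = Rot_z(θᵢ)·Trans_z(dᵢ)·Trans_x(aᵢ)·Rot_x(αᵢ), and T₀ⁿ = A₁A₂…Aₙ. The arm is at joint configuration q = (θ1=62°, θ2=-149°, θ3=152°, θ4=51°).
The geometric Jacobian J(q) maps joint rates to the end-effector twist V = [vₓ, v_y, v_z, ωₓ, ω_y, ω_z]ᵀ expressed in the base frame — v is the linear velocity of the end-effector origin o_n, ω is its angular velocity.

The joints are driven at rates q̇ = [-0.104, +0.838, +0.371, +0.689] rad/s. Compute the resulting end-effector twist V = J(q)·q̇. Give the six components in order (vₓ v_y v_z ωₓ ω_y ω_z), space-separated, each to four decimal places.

0.2470 -0.3242 -0.2060 -0.3536 -0.3424 1.3424

o_n = [0.0520, 0.1095, 0.3591]
J₁: ẑ×o_n = [-0.1095, 0.0520, 0.0000], ω = ẑ
J2: z=[0.0000, 0.0000, 1.0000] o=[0.3005, 0.5651, 0.1900] → [0.4555, -0.2485, 0.0000, 0.0000, 0.0000, 1.0000]
J3: z=[-0.9986, -0.0523, 0.0000] o=[0.3402, -0.1939, 0.1900] → [-0.0089, 0.1689, -0.3181, -0.9986, -0.0523, 0.0000]
J4: z=[0.0246, -0.4688, 0.8829] o=[0.3338, -0.0704, 0.2557] → [-0.2074, -0.2514, -0.1277, 0.0246, -0.4688, 0.8829]
V = J·q̇ = [0.2470, -0.3242, -0.2060, -0.3536, -0.3424, 1.3424]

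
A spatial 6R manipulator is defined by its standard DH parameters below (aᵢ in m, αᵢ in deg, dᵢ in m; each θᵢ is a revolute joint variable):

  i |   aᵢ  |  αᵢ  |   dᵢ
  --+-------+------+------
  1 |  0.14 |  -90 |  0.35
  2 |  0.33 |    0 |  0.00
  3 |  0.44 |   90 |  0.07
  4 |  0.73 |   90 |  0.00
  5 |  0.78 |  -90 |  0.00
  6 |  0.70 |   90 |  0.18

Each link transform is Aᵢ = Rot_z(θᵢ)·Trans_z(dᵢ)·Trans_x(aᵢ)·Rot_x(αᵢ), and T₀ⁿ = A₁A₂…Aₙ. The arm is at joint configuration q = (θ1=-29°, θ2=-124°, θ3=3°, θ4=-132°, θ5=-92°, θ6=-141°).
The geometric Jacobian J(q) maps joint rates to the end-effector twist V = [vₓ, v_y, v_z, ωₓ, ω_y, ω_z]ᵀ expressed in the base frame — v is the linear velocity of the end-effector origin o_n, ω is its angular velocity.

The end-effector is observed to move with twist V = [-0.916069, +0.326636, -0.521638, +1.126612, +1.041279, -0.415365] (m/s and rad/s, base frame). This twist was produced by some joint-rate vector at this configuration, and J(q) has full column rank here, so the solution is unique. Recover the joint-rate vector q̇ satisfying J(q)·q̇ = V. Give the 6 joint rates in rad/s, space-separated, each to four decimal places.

o_n = [0.2156, -0.4686, 0.3277]
J₁: ẑ×o_n = [0.4686, 0.2156, -0.0000], ω = ẑ
J2: z=[0.4848, 0.8746, 0.0000] o=[0.1224, -0.0679, 0.3500] → [-0.0195, 0.0108, -0.2757, 0.4848, 0.8746, 0.0000]
J3: z=[0.4848, 0.8746, 0.0000] o=[-0.0390, 0.0216, 0.6236] → [-0.2588, 0.1435, -0.4603, 0.4848, 0.8746, 0.0000]
J4: z=[-0.7497, 0.4156, -0.5150] o=[-0.2032, 0.1927, 1.0007] → [-0.6203, -0.7203, 0.3217, -0.7497, 0.4156, -0.5150]
J5: z=[0.6592, 0.3997, -0.6370] o=[-0.2462, -0.4038, 0.5820] → [-0.1429, -0.1265, -0.2273, 0.6592, 0.3997, -0.6370]
J6: z=[-0.0327, -0.8311, -0.5552] o=[0.3398, -0.7055, 0.9991] → [0.6895, 0.0470, -0.1110, -0.0327, -0.8311, -0.5552]
q̇ = J⁺·V = [-0.9900, -0.3810, 0.8200, -0.7400, 0.4990, -0.9210]

-0.9900 -0.3810 0.8200 -0.7400 0.4990 -0.9210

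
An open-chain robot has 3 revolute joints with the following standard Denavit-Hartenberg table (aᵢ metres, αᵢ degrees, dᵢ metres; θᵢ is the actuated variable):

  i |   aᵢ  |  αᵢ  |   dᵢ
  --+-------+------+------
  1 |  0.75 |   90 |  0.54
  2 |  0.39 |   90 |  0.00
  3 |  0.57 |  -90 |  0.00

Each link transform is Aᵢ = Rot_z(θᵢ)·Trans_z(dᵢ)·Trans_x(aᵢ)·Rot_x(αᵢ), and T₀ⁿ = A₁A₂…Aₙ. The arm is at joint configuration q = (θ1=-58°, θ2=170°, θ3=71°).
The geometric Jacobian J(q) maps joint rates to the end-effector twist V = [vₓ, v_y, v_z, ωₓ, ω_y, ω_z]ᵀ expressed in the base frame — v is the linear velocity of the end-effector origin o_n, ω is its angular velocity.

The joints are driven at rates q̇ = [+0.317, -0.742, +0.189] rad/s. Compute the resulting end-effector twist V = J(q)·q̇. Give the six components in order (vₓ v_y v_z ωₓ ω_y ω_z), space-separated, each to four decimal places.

o_n = [-0.3600, -0.4409, 0.6399]
J₁: ẑ×o_n = [0.4409, -0.3600, 0.0000], ω = ẑ
J2: z=[-0.8480, -0.5299, 0.0000] o=[0.3974, -0.6360, 0.5400] → [-0.0530, 0.0848, -0.5668, -0.8480, -0.5299, 0.0000]
J3: z=[0.0920, -0.1473, 0.9848] o=[0.1939, -0.3103, 0.6077] → [0.1239, -0.5484, -0.0936, 0.0920, -0.1473, 0.9848]
V = J·q̇ = [0.2025, -0.2807, 0.4029, 0.6466, 0.3654, 0.5031]

0.2025 -0.2807 0.4029 0.6466 0.3654 0.5031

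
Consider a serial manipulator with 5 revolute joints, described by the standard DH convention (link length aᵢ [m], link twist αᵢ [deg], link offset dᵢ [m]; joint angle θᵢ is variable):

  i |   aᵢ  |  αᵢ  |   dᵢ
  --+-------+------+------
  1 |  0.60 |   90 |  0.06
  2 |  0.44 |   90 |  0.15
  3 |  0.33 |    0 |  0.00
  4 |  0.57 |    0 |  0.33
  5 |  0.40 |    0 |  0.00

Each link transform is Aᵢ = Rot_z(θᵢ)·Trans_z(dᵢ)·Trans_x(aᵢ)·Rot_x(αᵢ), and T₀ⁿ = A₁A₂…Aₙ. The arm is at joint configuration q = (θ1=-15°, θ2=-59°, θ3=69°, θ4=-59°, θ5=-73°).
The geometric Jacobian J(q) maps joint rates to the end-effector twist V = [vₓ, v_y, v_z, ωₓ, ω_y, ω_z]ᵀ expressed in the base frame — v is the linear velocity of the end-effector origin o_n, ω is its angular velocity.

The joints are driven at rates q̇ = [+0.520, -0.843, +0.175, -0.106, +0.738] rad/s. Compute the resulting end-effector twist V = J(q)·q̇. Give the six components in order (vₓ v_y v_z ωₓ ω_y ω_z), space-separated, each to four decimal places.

-0.7534 0.5201 -0.5210 -0.4500 0.9933 0.1044

o_n = [0.9017, -0.4494, -1.2253]
J₁: ẑ×o_n = [0.4494, 0.9017, -0.0000], ω = ẑ
J2: z=[-0.2588, -0.9659, 0.0000] o=[0.5796, -0.1553, 0.0600] → [1.2415, -0.3327, 0.3873, -0.2588, -0.9659, 0.0000]
J3: z=[-0.8280, 0.2219, -0.5150] o=[0.7596, -0.3588, -0.3172] → [-0.2481, -0.8251, 0.0434, -0.8280, 0.2219, -0.5150]
J4: z=[-0.8280, 0.2219, -0.5150] o=[0.7387, -0.6722, -0.4185] → [-0.0642, -0.7519, -0.2207, -0.8280, 0.2219, -0.5150]
J5: z=[-0.8280, 0.2219, -0.5150] o=[0.7191, -0.7694, -1.0696] → [0.1303, -0.2229, -0.3055, -0.8280, 0.2219, -0.5150]
V = J·q̇ = [-0.7534, 0.5201, -0.5210, -0.4500, 0.9933, 0.1044]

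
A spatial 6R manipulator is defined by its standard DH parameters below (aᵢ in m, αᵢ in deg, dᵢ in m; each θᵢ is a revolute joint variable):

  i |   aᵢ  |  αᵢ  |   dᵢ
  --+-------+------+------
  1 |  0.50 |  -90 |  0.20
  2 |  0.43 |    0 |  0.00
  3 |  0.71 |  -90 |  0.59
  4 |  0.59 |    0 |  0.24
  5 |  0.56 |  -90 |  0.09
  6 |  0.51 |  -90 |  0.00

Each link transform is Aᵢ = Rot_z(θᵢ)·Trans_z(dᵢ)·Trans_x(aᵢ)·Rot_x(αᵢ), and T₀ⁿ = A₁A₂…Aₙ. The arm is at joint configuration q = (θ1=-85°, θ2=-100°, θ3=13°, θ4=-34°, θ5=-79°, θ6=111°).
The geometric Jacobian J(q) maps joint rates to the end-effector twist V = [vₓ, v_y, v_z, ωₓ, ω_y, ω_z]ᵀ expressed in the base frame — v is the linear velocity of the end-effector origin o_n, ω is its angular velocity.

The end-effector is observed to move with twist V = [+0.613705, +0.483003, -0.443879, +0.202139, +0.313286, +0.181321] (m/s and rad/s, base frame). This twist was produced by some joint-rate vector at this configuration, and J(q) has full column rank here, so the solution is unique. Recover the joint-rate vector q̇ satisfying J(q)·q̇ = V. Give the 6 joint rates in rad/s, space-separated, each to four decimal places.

o_n = [1.2915, -0.2227, 1.6814]
J₁: ẑ×o_n = [0.2227, 1.2915, -0.0000], ω = ẑ
J2: z=[0.9962, 0.0872, 0.0000] o=[0.0436, -0.4981, 0.2000] → [0.1291, -1.4758, 0.1656, 0.9962, 0.0872, 0.0000]
J3: z=[0.9962, 0.0872, 0.0000] o=[0.0371, -0.4237, 0.6235] → [0.0922, -1.0539, 0.0909, 0.9962, 0.0872, 0.0000]
J4: z=[0.0870, -0.9948, -0.0523] o=[0.6281, -0.4093, 1.3325] → [-0.3373, -0.0651, 0.6762, 0.0870, -0.9948, -0.0523]
J5: z=[0.0870, -0.9948, -0.0523] o=[0.9799, -0.6448, 1.8084] → [0.1484, -0.0053, 0.3468, 0.0870, -0.9948, -0.0523]
J6: z=[0.3934, -0.0139, 0.9192] o=[1.5002, -0.6780, 1.5852] → [-0.4199, -0.2297, 0.1762, 0.3934, -0.0139, 0.9192]
q̇ = J⁺·V = [0.4120, -0.4390, 0.7720, -0.9000, 0.6180, -0.2670]

0.4120 -0.4390 0.7720 -0.9000 0.6180 -0.2670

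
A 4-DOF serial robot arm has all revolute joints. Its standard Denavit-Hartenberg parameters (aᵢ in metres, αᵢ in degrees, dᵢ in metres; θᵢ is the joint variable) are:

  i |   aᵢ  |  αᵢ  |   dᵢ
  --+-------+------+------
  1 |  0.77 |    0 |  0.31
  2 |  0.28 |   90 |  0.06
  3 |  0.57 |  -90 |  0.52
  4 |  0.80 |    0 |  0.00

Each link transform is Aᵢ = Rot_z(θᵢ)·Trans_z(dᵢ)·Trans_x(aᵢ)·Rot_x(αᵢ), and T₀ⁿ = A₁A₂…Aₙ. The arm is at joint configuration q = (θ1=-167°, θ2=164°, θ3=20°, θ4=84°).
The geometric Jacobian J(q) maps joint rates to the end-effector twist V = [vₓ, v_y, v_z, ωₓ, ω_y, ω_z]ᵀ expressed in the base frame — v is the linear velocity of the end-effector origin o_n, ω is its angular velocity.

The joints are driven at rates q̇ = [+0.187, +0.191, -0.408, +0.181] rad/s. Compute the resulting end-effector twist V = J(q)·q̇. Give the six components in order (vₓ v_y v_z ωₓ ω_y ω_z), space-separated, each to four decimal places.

o_n = [0.1571, 0.0552, 0.5936]
J₁: ẑ×o_n = [-0.0552, 0.1571, 0.0000], ω = ẑ
J2: z=[0.0000, 0.0000, 1.0000] o=[-0.7503, -0.1732, 0.3100] → [-0.2284, 0.9074, 0.0000, 0.0000, 0.0000, 1.0000]
J3: z=[-0.0523, -0.9986, 0.0000] o=[-0.4706, -0.1879, 0.3700] → [-0.2232, 0.0117, 0.6142, -0.0523, -0.9986, 0.0000]
J4: z=[-0.3416, 0.0179, 0.9397] o=[0.0370, -0.7352, 0.5650] → [-0.7422, 0.1226, -0.2721, -0.3416, 0.0179, 0.9397]
V = J·q̇ = [-0.0972, 0.2201, -0.2998, -0.0405, 0.4107, 0.5481]

-0.0972 0.2201 -0.2998 -0.0405 0.4107 0.5481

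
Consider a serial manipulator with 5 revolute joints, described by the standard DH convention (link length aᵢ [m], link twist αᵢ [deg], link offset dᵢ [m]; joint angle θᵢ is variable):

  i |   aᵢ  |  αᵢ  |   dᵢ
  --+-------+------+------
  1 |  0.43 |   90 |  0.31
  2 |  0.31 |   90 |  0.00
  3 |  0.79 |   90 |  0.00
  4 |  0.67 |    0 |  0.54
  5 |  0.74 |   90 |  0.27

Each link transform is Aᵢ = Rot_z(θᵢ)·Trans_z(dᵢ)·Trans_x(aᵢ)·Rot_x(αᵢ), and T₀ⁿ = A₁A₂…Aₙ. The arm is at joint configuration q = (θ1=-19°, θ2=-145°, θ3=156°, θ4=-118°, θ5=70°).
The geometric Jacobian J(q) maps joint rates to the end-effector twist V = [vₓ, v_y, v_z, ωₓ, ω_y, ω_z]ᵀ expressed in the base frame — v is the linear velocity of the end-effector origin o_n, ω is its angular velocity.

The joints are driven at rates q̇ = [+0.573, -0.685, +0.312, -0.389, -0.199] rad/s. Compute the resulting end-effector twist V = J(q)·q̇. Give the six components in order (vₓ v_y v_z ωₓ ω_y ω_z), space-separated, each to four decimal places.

0.4452 1.0488 -0.8124 0.4139 1.1501 0.9658

o_n = [0.8477, -1.4920, -0.4833]
J₁: ẑ×o_n = [1.4920, 0.8477, -0.0000], ω = ẑ
J2: z=[-0.3256, -0.9455, 0.0000] o=[0.4066, -0.1400, 0.3100] → [0.7500, -0.2583, 0.8573, -0.3256, -0.9455, 0.0000]
J3: z=[-0.5423, 0.1867, 0.8192] o=[0.1665, -0.0573, 0.1322] → [1.0603, 0.2243, 0.6509, -0.5423, 0.1867, 0.8192]
J4: z=[-0.6124, -0.7553, -0.2333] o=[0.6208, -0.5536, 0.5461] → [0.5586, -0.6834, 0.7461, -0.6124, -0.7553, -0.2333]
J5: z=[-0.6124, -0.7553, -0.2333] o=[0.4300, -0.8743, -0.2292] → [0.0477, -0.2530, 0.6938, -0.6124, -0.7553, -0.2333]
V = J·q̇ = [0.4452, 1.0488, -0.8124, 0.4139, 1.1501, 0.9658]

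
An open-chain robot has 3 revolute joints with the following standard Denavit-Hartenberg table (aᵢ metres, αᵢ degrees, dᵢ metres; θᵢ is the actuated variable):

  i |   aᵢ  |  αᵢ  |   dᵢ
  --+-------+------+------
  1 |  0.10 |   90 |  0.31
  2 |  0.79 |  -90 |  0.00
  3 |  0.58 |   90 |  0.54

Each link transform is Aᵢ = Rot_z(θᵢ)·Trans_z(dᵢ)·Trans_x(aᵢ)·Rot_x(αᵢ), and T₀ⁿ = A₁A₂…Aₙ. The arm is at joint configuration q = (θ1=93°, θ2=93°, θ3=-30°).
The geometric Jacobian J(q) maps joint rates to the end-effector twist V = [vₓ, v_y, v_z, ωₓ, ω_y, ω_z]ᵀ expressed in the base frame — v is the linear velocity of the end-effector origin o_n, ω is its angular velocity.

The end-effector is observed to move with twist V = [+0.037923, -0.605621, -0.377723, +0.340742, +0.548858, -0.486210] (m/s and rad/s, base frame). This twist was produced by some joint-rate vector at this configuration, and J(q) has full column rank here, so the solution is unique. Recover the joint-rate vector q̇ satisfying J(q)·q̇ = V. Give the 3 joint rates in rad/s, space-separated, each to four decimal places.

-0.5140 0.3690 -0.5310

o_n = [0.3161, -0.4910, 1.5723]
J₁: ẑ×o_n = [0.4910, 0.3161, -0.0000], ω = ẑ
J2: z=[0.9986, 0.0523, 0.0000] o=[-0.0052, 0.0999, 0.3100] → [0.0661, -1.2605, -0.6069, 0.9986, 0.0523, 0.0000]
J3: z=[0.0523, -0.9973, -0.0523] o=[-0.0031, 0.0586, 1.0989] → [-0.5008, -0.0414, 0.2896, 0.0523, -0.9973, -0.0523]
q̇ = J⁺·V = [-0.5140, 0.3690, -0.5310]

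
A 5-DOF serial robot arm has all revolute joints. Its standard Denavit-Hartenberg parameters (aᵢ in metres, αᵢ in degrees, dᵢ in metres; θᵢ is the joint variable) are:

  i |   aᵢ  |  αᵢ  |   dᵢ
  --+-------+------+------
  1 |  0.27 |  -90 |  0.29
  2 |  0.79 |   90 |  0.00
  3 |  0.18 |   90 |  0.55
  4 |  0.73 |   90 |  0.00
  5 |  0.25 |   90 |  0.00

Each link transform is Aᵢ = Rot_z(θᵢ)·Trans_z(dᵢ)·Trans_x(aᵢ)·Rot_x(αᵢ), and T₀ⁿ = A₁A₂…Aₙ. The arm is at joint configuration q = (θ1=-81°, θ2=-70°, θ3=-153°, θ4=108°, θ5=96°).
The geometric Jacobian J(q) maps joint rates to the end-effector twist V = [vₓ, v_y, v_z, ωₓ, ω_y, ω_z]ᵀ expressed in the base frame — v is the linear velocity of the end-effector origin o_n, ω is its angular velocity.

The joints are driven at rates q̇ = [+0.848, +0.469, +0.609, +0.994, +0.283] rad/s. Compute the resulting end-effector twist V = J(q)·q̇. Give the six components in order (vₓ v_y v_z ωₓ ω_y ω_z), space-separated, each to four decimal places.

-0.1831 -0.7581 0.7322 1.0779 1.0726 0.4368

o_n = [0.1366, 0.6624, 1.3748]
J₁: ẑ×o_n = [-0.6624, 0.1366, 0.0000], ω = ẑ
J2: z=[0.9877, 0.1564, 0.0000] o=[0.0422, -0.2667, 0.2900] → [0.1697, -1.0714, 0.9029, 0.9877, 0.1564, 0.0000]
J3: z=[-0.1470, 0.9281, 0.3420] o=[0.0845, -0.5335, 1.0324] → [-0.0912, 0.0682, -0.2242, -0.1470, 0.9281, 0.3420]
J4: z=[0.8557, 0.2927, -0.4266] o=[-0.0856, 0.0183, 1.0698] → [0.3641, -0.3558, 0.4861, 0.8557, 0.2927, -0.4266]
J5: z=[-0.5172, 0.5055, -0.6906] o=[-0.0758, 0.6108, 1.4961] → [-0.0257, -0.2094, -0.1341, -0.5172, 0.5055, -0.6906]
V = J·q̇ = [-0.1831, -0.7581, 0.7322, 1.0779, 1.0726, 0.4368]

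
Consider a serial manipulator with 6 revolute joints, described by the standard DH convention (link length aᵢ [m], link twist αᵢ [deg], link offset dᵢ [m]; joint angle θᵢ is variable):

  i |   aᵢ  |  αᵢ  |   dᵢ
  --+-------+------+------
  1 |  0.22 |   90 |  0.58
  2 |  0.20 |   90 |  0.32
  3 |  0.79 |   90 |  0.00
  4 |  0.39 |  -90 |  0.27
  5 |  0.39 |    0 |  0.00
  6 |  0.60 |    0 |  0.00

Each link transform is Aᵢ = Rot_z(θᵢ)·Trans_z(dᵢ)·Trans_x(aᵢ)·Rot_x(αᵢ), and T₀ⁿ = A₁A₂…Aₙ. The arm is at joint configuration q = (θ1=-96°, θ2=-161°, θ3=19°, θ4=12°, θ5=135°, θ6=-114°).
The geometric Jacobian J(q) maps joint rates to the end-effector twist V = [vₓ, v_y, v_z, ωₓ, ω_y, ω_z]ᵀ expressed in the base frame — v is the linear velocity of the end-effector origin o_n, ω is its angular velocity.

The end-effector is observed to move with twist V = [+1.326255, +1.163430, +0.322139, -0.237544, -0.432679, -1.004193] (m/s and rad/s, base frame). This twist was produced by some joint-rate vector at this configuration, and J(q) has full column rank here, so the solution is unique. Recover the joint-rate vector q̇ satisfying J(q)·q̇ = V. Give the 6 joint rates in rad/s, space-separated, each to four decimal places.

-0.7090 -0.7420 -0.4850 -0.9910 -0.6920 0.7510

o_n = [-0.8653, 1.3406, 0.2246]
J₁: ẑ×o_n = [-1.3406, -0.8653, 0.0000], ω = ẑ
J2: z=[-0.9945, 0.1045, 0.0000] o=[-0.0230, -0.2188, 0.5800] → [-0.0371, -0.3534, -1.4628, -0.9945, 0.1045, 0.0000]
J3: z=[0.0340, 0.3238, 0.9455] o=[-0.3215, 0.0027, 0.5149] → [-1.3589, -0.5043, 0.2216, 0.0340, 0.3238, 0.9455]
J4: z=[0.9725, 0.2073, -0.1060] o=[-0.5034, 0.7320, 0.2717] → [0.0547, 0.0841, 0.6669, 0.9725, 0.2073, -0.1060]
J5: z=[0.0812, 0.1248, 0.9889] o=[-0.3260, 1.1664, 0.2023] → [-0.1695, -0.5352, 0.0814, 0.0812, 0.1248, 0.9889]
J6: z=[0.0812, 0.1248, 0.9889] o=[-0.5340, 0.8416, 0.2604] → [-0.4978, -0.3248, 0.0818, 0.0812, 0.1248, 0.9889]
q̇ = J⁺·V = [-0.7090, -0.7420, -0.4850, -0.9910, -0.6920, 0.7510]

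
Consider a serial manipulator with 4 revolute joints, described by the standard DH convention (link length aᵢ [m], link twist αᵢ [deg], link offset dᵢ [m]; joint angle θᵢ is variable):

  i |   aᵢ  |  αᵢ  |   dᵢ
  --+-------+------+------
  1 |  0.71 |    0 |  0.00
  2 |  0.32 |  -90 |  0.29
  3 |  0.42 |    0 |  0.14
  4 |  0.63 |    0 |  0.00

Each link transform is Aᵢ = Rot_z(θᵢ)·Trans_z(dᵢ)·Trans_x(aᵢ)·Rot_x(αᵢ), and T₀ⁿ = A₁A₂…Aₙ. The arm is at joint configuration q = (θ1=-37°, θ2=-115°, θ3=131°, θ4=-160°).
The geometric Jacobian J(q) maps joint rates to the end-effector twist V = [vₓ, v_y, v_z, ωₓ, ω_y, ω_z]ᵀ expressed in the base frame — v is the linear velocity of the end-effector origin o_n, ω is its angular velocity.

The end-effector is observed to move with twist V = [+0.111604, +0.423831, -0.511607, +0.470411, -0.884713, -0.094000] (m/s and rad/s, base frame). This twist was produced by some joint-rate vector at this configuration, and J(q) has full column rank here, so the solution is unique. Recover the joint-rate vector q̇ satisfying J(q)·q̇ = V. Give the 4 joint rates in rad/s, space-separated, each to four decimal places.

o_n = [0.1070, -0.8305, 0.2785]
J₁: ẑ×o_n = [0.8305, 0.1070, -0.0000], ω = ẑ
J2: z=[0.0000, 0.0000, 1.0000] o=[0.5670, -0.4273, 0.0000] → [0.4032, -0.4600, 0.0000, 0.0000, 0.0000, 1.0000]
J3: z=[0.4695, -0.8829, 0.0000] o=[0.2845, -0.5775, 0.2900] → [0.0102, 0.0054, -0.2755, 0.4695, -0.8829, 0.0000]
J4: z=[0.4695, -0.8829, 0.0000] o=[0.5935, -0.5718, -0.0270] → [-0.2697, -0.1434, -0.5510, 0.4695, -0.8829, 0.0000]
q̇ = J⁺·V = [0.8860, -0.9800, 0.1470, 0.8550]

0.8860 -0.9800 0.1470 0.8550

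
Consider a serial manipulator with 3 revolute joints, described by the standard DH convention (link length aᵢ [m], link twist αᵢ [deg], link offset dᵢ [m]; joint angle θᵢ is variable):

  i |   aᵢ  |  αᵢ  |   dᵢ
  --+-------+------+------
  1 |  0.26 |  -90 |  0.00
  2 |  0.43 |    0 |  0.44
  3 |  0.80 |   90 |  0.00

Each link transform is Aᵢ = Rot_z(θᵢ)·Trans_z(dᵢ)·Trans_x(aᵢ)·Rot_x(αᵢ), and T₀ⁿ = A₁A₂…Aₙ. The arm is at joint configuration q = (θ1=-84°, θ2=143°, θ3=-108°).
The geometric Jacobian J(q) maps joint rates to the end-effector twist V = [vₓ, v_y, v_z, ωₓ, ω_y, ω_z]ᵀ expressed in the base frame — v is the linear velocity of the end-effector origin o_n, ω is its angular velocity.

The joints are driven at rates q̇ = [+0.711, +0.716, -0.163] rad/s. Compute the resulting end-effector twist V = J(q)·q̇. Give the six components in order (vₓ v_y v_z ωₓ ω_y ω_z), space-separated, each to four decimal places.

0.3258 0.7903 -0.1165 0.5500 0.0578 0.7110

o_n = [0.4974, -0.5228, -0.7176]
J₁: ẑ×o_n = [0.5228, 0.4974, -0.0000], ω = ẑ
J2: z=[0.9945, 0.1045, 0.0000] o=[0.0272, -0.2586, 0.0000] → [-0.0750, 0.7137, -0.3119, 0.9945, 0.1045, 0.0000]
J3: z=[0.9945, 0.1045, 0.0000] o=[0.4289, 0.1289, -0.2588] → [-0.0480, 0.4563, -0.6553, 0.9945, 0.1045, 0.0000]
V = J·q̇ = [0.3258, 0.7903, -0.1165, 0.5500, 0.0578, 0.7110]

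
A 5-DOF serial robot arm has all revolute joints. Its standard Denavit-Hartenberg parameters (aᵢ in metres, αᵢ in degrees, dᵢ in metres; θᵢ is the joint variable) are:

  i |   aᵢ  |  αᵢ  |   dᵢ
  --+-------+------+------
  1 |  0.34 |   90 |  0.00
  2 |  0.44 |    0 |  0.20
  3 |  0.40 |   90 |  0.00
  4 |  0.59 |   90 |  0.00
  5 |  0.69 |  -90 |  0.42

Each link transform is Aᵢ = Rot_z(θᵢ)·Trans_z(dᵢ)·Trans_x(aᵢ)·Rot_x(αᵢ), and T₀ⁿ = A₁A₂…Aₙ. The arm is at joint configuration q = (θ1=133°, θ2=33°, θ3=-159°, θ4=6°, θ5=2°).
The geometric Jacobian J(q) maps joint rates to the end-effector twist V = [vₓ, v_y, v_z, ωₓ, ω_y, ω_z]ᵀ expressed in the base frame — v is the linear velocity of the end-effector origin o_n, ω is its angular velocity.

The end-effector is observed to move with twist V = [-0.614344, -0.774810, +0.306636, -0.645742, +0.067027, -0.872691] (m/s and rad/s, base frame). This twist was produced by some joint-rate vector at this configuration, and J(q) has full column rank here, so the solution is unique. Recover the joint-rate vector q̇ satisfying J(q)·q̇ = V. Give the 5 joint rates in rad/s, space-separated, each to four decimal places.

o_n = [0.1564, -0.2908, -1.1349]
J₁: ẑ×o_n = [0.2908, 0.1564, -0.0000], ω = ẑ
J2: z=[0.7314, 0.6820, 0.0000] o=[-0.2319, 0.2487, 0.0000] → [-0.7740, 0.8300, -0.6594, 0.7314, 0.6820, 0.0000]
J3: z=[0.7314, 0.6820, 0.0000] o=[-0.3373, 0.6549, 0.2396] → [-0.9374, 1.0052, -1.0284, 0.7314, 0.6820, 0.0000]
J4: z=[0.5517, -0.5917, 0.5878] o=[-0.1769, 0.4830, -0.0840] → [1.0766, 0.7758, -0.2297, 0.5517, -0.5917, 0.5878]
J5: z=[-0.6854, -0.7232, -0.0846] o=[0.1034, 0.2728, -0.5587] → [0.3690, -0.3994, 0.4247, -0.6854, -0.7232, -0.0846]
q̇ = J⁺·V = [-0.4830, -0.3190, 0.1550, -0.6250, 0.2640]

-0.4830 -0.3190 0.1550 -0.6250 0.2640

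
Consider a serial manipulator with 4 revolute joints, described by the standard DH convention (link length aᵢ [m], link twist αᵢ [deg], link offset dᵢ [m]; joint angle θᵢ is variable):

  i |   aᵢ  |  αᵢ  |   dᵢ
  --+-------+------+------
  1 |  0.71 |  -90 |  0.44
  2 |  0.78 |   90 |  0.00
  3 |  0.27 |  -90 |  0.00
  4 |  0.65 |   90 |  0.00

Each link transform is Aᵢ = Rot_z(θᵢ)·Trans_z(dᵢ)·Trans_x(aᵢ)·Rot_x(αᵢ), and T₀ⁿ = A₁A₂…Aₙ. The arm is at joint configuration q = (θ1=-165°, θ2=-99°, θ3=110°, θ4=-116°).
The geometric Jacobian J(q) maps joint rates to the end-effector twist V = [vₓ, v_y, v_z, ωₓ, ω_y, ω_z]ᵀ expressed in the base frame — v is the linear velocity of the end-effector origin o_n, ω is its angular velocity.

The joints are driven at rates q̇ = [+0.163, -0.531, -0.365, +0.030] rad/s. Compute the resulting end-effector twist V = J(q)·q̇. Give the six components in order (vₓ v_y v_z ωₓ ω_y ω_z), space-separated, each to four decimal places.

0.3593 0.0794 -0.3839 -0.4926 0.4284 0.1923

o_n = [-0.0134, 0.0109, 1.1241]
J₁: ẑ×o_n = [-0.0109, -0.0134, 0.0000], ω = ẑ
J2: z=[0.2588, -0.9659, 0.0000] o=[-0.6858, -0.1838, 0.4400] → [-0.6607, -0.1770, 0.6998, 0.2588, -0.9659, 0.0000]
J3: z=[0.9540, 0.2556, -0.1564] o=[-0.5679, -0.1522, 1.2104] → [0.0034, -0.0044, 0.0139, 0.9540, 0.2556, -0.1564]
J4: z=[-0.2305, 0.2923, -0.9281] o=[-0.5162, -0.4010, 1.1192] → [0.3837, -0.4655, -0.2419, -0.2305, 0.2923, -0.9281]
V = J·q̇ = [0.3593, 0.0794, -0.3839, -0.4926, 0.4284, 0.1923]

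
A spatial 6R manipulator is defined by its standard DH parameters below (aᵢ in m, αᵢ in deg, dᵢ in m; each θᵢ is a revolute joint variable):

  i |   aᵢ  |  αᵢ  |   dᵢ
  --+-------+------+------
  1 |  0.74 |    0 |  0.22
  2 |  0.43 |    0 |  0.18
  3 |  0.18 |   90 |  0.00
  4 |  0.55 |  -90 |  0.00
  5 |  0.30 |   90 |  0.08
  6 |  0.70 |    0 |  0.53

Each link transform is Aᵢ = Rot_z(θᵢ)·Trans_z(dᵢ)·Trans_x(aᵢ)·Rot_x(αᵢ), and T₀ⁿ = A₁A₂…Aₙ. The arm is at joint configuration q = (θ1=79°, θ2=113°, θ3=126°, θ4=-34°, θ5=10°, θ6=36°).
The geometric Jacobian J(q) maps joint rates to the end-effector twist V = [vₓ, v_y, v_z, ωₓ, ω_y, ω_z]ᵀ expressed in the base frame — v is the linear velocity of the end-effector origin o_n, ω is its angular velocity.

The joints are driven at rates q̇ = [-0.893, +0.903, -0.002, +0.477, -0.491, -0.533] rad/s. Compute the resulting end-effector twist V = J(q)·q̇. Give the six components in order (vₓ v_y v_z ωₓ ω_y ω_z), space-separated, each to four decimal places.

o_n = [0.7312, -0.7728, -0.0287]
J₁: ẑ×o_n = [0.7728, 0.7312, -0.0000], ω = ẑ
J2: z=[0.0000, 0.0000, 1.0000] o=[0.1412, 0.7264, 0.2200] → [1.4993, 0.5900, -0.0000, 0.0000, 0.0000, 1.0000]
J3: z=[0.0000, 0.0000, 1.0000] o=[-0.2794, 0.6370, 0.4000] → [1.4099, 1.0106, -0.0000, 0.0000, 0.0000, 1.0000]
J4: z=[-0.6691, -0.7431, 0.0000] o=[-0.1456, 0.5166, 0.4000] → [0.3186, -0.2868, 1.5144, -0.6691, -0.7431, 0.0000]
J5: z=[0.4156, -0.3742, 0.8290] o=[0.1932, 0.2115, 0.0924] → [0.8613, 0.4963, -0.2077, 0.4156, -0.3742, 0.8290]
J6: z=[-0.5520, -0.8282, -0.0971] o=[0.4433, 0.0563, -0.0064] → [-0.0621, -0.0402, 0.6961, -0.5520, -0.8282, -0.0971]
V = J·q̇ = [0.4230, -0.4813, 0.4534, -0.2290, 0.2707, -0.3473]

0.4230 -0.4813 0.4534 -0.2290 0.2707 -0.3473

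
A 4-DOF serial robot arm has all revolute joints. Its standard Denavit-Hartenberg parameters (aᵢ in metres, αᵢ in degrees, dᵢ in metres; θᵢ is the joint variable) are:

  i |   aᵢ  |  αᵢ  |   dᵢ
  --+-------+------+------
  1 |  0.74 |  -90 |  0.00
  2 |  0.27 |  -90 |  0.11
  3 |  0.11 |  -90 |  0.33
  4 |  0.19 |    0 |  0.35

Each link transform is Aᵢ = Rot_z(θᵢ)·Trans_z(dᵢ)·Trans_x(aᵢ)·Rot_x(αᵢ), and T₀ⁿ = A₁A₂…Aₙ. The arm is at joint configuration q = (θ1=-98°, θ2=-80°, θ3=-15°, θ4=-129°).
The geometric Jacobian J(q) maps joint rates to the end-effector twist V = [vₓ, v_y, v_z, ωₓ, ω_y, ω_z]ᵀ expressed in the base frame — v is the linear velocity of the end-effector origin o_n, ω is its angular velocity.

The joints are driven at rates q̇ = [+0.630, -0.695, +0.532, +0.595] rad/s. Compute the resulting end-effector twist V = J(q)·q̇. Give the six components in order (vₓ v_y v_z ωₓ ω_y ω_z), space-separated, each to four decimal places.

o_n = [-0.4053, -1.2270, 0.2631]
J₁: ẑ×o_n = [1.2270, -0.4053, 0.0000], ω = ẑ
J2: z=[0.9903, -0.1392, 0.0000] o=[-0.1030, -0.7328, 0.0000] → [-0.0366, -0.2605, -0.5314, 0.9903, -0.1392, 0.0000]
J3: z=[-0.1371, -0.9752, -0.1736] o=[-0.0006, -0.7945, 0.2659] → [-0.0723, 0.0699, -0.3354, -0.1371, -0.9752, -0.1736]
J4: z=[-0.9628, 0.0899, 0.2549] o=[-0.0202, -1.1386, 0.3132] → [0.0180, -0.1465, 0.1197, -0.9628, 0.0899, 0.2549]
V = J·q̇ = [0.7707, -0.1242, 0.2621, -1.3340, -0.3686, 0.6893]

0.7707 -0.1242 0.2621 -1.3340 -0.3686 0.6893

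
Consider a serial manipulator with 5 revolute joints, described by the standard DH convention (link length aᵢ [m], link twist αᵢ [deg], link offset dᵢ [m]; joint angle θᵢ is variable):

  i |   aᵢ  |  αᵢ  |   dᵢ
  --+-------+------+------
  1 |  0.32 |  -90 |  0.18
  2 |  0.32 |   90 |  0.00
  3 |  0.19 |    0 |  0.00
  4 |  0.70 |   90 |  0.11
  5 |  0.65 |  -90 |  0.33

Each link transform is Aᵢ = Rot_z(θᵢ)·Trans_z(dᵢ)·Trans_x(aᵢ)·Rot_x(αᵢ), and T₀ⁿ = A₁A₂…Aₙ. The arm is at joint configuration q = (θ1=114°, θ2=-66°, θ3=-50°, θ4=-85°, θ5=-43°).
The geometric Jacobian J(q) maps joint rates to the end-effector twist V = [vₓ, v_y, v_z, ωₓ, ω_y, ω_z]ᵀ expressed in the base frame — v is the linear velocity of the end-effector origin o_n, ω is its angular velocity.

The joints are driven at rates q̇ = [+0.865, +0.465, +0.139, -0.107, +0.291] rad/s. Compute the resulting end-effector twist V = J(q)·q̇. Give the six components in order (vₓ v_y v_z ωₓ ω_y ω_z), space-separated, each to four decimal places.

-0.2629 0.0670 -0.0150 -0.5668 -0.3760 0.6900

o_n = [0.5280, 0.6416, -0.5241]
J₁: ẑ×o_n = [-0.6416, 0.5280, 0.0000], ω = ẑ
J2: z=[-0.9135, -0.4067, 0.0000] o=[-0.1302, 0.2923, 0.1800] → [0.2864, -0.6432, -0.0514, -0.9135, -0.4067, 0.0000]
J3: z=[0.3716, -0.8346, 0.4067] o=[-0.1831, 0.4112, 0.4723] → [0.7379, 0.6595, 0.6791, 0.3716, -0.8346, 0.4067]
J4: z=[0.3716, -0.8346, 0.4067] o=[-0.0703, 0.5158, 0.5839] → [0.8735, 0.6551, 0.5461, 0.3716, -0.8346, 0.4067]
J5: z=[-0.5290, -0.5503, -0.6460] o=[0.5046, 0.4414, 0.1765] → [0.5149, -0.3857, -0.0930, -0.5290, -0.5503, -0.6460]
V = J·q̇ = [-0.2629, 0.0670, -0.0150, -0.5668, -0.3760, 0.6900]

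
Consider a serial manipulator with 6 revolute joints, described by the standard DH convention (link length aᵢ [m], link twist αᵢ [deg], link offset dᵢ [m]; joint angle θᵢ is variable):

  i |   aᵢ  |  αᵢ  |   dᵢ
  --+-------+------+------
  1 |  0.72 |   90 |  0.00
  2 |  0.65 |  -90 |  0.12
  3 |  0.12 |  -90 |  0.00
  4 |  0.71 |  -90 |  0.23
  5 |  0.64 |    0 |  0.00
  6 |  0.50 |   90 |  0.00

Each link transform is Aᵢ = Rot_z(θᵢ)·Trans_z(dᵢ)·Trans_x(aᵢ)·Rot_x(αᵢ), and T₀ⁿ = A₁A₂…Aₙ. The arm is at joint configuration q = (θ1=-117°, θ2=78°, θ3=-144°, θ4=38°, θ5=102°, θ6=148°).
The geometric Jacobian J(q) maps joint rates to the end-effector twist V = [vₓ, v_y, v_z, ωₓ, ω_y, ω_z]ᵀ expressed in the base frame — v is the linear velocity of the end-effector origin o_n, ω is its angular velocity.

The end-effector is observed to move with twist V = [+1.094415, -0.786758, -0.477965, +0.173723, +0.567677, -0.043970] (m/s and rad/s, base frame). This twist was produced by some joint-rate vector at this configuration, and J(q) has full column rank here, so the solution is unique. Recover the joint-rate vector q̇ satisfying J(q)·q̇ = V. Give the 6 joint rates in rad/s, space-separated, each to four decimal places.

0.6620 -0.4290 -0.8160 -0.0470 -0.8850 -0.6900

o_n = [-0.8602, -0.7229, 0.2782]
J₁: ẑ×o_n = [0.7229, -0.8602, 0.0000], ω = ẑ
J2: z=[-0.8910, 0.4540, 0.0000] o=[-0.3269, -0.6415, 0.0000] → [0.1263, 0.2479, 0.3146, -0.8910, 0.4540, 0.0000]
J3: z=[0.4441, 0.8715, 0.2079] o=[-0.4951, -0.7075, 0.6358] → [-0.3085, 0.0829, 0.3113, 0.4441, 0.8715, 0.2079]
J4: z=[-0.7763, 0.2584, 0.5749] o=[-0.5488, -0.6575, 0.5408] → [-0.0302, -0.3829, 0.1313, -0.7763, 0.2584, 0.5749]
J5: z=[-0.0745, -0.9433, 0.3234] o=[-1.1718, -0.7458, 0.1394] → [-0.1383, 0.1111, 0.2922, -0.0745, -0.9433, 0.3234]
J6: z=[-0.0745, -0.9433, 0.3234] o=[-0.6025, -0.8799, -0.1205] → [-0.4268, -0.0536, -0.2548, -0.0745, -0.9433, 0.3234]
q̇ = J⁺·V = [0.6620, -0.4290, -0.8160, -0.0470, -0.8850, -0.6900]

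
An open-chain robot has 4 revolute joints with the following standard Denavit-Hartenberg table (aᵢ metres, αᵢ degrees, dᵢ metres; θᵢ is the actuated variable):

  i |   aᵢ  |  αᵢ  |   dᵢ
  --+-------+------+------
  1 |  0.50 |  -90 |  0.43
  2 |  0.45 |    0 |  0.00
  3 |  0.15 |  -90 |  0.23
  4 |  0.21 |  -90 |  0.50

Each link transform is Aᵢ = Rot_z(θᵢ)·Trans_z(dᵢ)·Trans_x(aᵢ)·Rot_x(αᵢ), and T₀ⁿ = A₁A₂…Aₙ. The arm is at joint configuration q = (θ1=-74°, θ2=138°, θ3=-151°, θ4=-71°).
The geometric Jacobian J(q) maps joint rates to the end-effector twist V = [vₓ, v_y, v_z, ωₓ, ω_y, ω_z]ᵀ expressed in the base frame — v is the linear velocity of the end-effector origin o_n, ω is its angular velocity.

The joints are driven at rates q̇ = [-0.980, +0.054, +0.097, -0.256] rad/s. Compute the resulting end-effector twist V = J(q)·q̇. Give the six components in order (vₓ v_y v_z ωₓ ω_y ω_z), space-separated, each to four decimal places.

-0.3662 -0.4047 -0.0425 0.1293 0.0970 -0.7306

o_n = [0.5472, -0.3537, -0.3092]
J₁: ẑ×o_n = [0.3537, 0.5472, -0.0000], ω = ẑ
J2: z=[0.9613, 0.2756, 0.0000] o=[0.1378, -0.4806, 0.4300] → [-0.2037, 0.7105, 0.0092, 0.9613, 0.2756, 0.0000]
J3: z=[0.9613, 0.2756, 0.0000] o=[0.0456, -0.1592, 0.1289] → [-0.1207, 0.4211, -0.3252, 0.9613, 0.2756, 0.0000]
J4: z=[0.0620, -0.2162, -0.9744] o=[0.3070, -0.2363, 0.1626] → [-0.0124, -0.2048, 0.0447, 0.0620, -0.2162, -0.9744]
V = J·q̇ = [-0.3662, -0.4047, -0.0425, 0.1293, 0.0970, -0.7306]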